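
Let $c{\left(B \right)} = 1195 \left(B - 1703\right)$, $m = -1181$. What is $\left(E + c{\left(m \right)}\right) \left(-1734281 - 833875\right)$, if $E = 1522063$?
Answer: $4941946249452$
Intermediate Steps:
$c{\left(B \right)} = -2035085 + 1195 B$ ($c{\left(B \right)} = 1195 \left(-1703 + B\right) = -2035085 + 1195 B$)
$\left(E + c{\left(m \right)}\right) \left(-1734281 - 833875\right) = \left(1522063 + \left(-2035085 + 1195 \left(-1181\right)\right)\right) \left(-1734281 - 833875\right) = \left(1522063 - 3446380\right) \left(-2568156\right) = \left(-1924317\right) \left(-2568156\right) = 4941946249452$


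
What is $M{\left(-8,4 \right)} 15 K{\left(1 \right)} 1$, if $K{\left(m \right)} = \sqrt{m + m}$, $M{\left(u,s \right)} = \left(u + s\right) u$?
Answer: $480 \sqrt{2} \approx 678.82$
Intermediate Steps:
$M{\left(u,s \right)} = u \left(s + u\right)$ ($M{\left(u,s \right)} = \left(s + u\right) u = u \left(s + u\right)$)
$K{\left(m \right)} = \sqrt{2} \sqrt{m}$ ($K{\left(m \right)} = \sqrt{2 m} = \sqrt{2} \sqrt{m}$)
$M{\left(-8,4 \right)} 15 K{\left(1 \right)} 1 = - 8 \left(4 - 8\right) 15 \sqrt{2} \sqrt{1} \cdot 1 = \left(-8\right) \left(-4\right) 15 \sqrt{2} \cdot 1 \cdot 1 = 32 \cdot 15 \sqrt{2} \cdot 1 = 32 \cdot 15 \sqrt{2} = 480 \sqrt{2}$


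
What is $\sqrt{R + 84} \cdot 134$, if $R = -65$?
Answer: $134 \sqrt{19} \approx 584.09$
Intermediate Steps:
$\sqrt{R + 84} \cdot 134 = \sqrt{-65 + 84} \cdot 134 = \sqrt{19} \cdot 134 = 134 \sqrt{19}$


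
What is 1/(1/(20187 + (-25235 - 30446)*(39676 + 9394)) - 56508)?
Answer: -2732246483/154393784261365 ≈ -1.7697e-5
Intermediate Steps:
1/(1/(20187 + (-25235 - 30446)*(39676 + 9394)) - 56508) = 1/(1/(20187 - 55681*49070) - 56508) = 1/(1/(20187 - 2732266670) - 56508) = 1/(1/(-2732246483) - 56508) = 1/(-1/2732246483 - 56508) = 1/(-154393784261365/2732246483) = -2732246483/154393784261365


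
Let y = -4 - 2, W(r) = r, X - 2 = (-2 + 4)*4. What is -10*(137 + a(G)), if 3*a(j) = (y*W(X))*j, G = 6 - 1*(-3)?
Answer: 430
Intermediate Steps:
X = 10 (X = 2 + (-2 + 4)*4 = 2 + 2*4 = 2 + 8 = 10)
y = -6
G = 9 (G = 6 + 3 = 9)
a(j) = -20*j (a(j) = ((-6*10)*j)/3 = (-60*j)/3 = -20*j)
-10*(137 + a(G)) = -10*(137 - 20*9) = -10*(137 - 180) = -10*(-43) = 430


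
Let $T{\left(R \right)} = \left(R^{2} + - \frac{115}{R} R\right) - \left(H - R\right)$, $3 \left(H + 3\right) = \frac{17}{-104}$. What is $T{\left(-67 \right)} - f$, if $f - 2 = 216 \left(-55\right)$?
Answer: $\frac{5050673}{312} \approx 16188.0$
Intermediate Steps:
$H = - \frac{953}{312}$ ($H = -3 + \frac{17 \frac{1}{-104}}{3} = -3 + \frac{17 \left(- \frac{1}{104}\right)}{3} = -3 + \frac{1}{3} \left(- \frac{17}{104}\right) = -3 - \frac{17}{312} = - \frac{953}{312} \approx -3.0545$)
$T{\left(R \right)} = - \frac{34927}{312} + R + R^{2}$ ($T{\left(R \right)} = \left(R^{2} + - \frac{115}{R} R\right) + \left(R - - \frac{953}{312}\right) = \left(R^{2} - 115\right) + \left(R + \frac{953}{312}\right) = \left(-115 + R^{2}\right) + \left(\frac{953}{312} + R\right) = - \frac{34927}{312} + R + R^{2}$)
$f = -11878$ ($f = 2 + 216 \left(-55\right) = 2 - 11880 = -11878$)
$T{\left(-67 \right)} - f = \left(- \frac{34927}{312} - 67 + \left(-67\right)^{2}\right) - -11878 = \left(- \frac{34927}{312} - 67 + 4489\right) + 11878 = \frac{1344737}{312} + 11878 = \frac{5050673}{312}$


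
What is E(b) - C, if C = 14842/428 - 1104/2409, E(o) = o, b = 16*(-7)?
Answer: -25126615/171842 ≈ -146.22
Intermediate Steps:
b = -112
C = 5880311/171842 (C = 14842*(1/428) - 1104*1/2409 = 7421/214 - 368/803 = 5880311/171842 ≈ 34.219)
E(b) - C = -112 - 1*5880311/171842 = -112 - 5880311/171842 = -25126615/171842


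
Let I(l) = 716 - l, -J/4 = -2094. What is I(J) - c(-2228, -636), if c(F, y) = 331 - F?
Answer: -10219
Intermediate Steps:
J = 8376 (J = -4*(-2094) = 8376)
I(J) - c(-2228, -636) = (716 - 1*8376) - (331 - 1*(-2228)) = (716 - 8376) - (331 + 2228) = -7660 - 1*2559 = -7660 - 2559 = -10219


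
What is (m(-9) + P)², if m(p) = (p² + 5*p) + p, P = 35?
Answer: 3844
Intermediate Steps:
m(p) = p² + 6*p
(m(-9) + P)² = (-9*(6 - 9) + 35)² = (-9*(-3) + 35)² = (27 + 35)² = 62² = 3844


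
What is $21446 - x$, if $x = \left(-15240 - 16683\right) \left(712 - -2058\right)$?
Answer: $88448156$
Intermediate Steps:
$x = -88426710$ ($x = - 31923 \left(712 + \left(-6768 + 8826\right)\right) = - 31923 \left(712 + 2058\right) = \left(-31923\right) 2770 = -88426710$)
$21446 - x = 21446 - -88426710 = 21446 + 88426710 = 88448156$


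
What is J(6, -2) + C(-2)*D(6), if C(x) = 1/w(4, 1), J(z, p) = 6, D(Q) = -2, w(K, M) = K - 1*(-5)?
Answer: 52/9 ≈ 5.7778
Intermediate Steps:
w(K, M) = 5 + K (w(K, M) = K + 5 = 5 + K)
C(x) = ⅑ (C(x) = 1/(5 + 4) = 1/9 = ⅑)
J(6, -2) + C(-2)*D(6) = 6 + (⅑)*(-2) = 6 - 2/9 = 52/9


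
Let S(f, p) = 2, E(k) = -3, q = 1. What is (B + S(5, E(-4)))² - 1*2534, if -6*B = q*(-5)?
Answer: -90935/36 ≈ -2526.0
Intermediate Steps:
B = ⅚ (B = -(-5)/6 = -⅙*(-5) = ⅚ ≈ 0.83333)
(B + S(5, E(-4)))² - 1*2534 = (⅚ + 2)² - 1*2534 = (17/6)² - 2534 = 289/36 - 2534 = -90935/36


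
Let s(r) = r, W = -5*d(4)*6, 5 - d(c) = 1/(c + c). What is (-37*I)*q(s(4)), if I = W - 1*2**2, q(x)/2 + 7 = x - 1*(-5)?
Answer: 22237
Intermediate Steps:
d(c) = 5 - 1/(2*c) (d(c) = 5 - 1/(c + c) = 5 - 1/(2*c))
W = -585/4 (W = -5*(5 - 1/2/4)*6 = -5*(5 - 1/2*1/4)*6 = -5*(5 - 1/8)*6 = -5*39/8*6 = -195/8*6 = -585/4 ≈ -146.25)
q(x) = -4 + 2*x (q(x) = -14 + 2*(x - 1*(-5)) = -14 + 2*(x + 5) = -14 + 2*(5 + x) = -14 + (10 + 2*x) = -4 + 2*x)
I = -601/4 (I = -585/4 - 1*2**2 = -585/4 - 1*4 = -585/4 - 4 = -601/4 ≈ -150.25)
(-37*I)*q(s(4)) = (-37*(-601/4))*(-4 + 2*4) = 22237*(-4 + 8)/4 = (22237/4)*4 = 22237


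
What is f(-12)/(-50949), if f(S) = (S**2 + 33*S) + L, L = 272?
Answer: -20/50949 ≈ -0.00039255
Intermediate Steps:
f(S) = 272 + S**2 + 33*S (f(S) = (S**2 + 33*S) + 272 = 272 + S**2 + 33*S)
f(-12)/(-50949) = (272 + (-12)**2 + 33*(-12))/(-50949) = (272 + 144 - 396)*(-1/50949) = 20*(-1/50949) = -20/50949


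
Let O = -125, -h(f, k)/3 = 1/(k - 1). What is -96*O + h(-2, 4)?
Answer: 11999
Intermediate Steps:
h(f, k) = -3/(-1 + k) (h(f, k) = -3/(k - 1) = -3/(-1 + k))
-96*O + h(-2, 4) = -96*(-125) - 3/(-1 + 4) = 12000 - 3/3 = 12000 - 3*⅓ = 12000 - 1 = 11999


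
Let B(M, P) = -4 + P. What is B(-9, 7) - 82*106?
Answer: -8689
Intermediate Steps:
B(-9, 7) - 82*106 = (-4 + 7) - 82*106 = 3 - 8692 = -8689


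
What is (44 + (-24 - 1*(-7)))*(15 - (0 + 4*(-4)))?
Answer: 837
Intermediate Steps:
(44 + (-24 - 1*(-7)))*(15 - (0 + 4*(-4))) = (44 + (-24 + 7))*(15 - (0 - 16)) = (44 - 17)*(15 - 1*(-16)) = 27*(15 + 16) = 27*31 = 837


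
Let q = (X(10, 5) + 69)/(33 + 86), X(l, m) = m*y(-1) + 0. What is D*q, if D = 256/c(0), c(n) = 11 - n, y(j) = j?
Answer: 16384/1309 ≈ 12.516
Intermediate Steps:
X(l, m) = -m (X(l, m) = m*(-1) + 0 = -m + 0 = -m)
q = 64/119 (q = (-1*5 + 69)/(33 + 86) = (-5 + 69)/119 = 64*(1/119) = 64/119 ≈ 0.53782)
D = 256/11 (D = 256/(11 - 1*0) = 256/(11 + 0) = 256/11 ≈ 23.273)
D*q = (256/11)*(64/119) = 16384/1309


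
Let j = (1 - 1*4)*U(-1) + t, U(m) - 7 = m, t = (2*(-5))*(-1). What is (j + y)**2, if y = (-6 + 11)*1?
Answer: 9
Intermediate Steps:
t = 10 (t = -10*(-1) = 10)
U(m) = 7 + m
y = 5 (y = 5*1 = 5)
j = -8 (j = (1 - 1*4)*(7 - 1) + 10 = (1 - 4)*6 + 10 = -3*6 + 10 = -18 + 10 = -8)
(j + y)**2 = (-8 + 5)**2 = (-3)**2 = 9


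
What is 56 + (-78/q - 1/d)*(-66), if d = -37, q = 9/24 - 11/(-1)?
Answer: 131258/259 ≈ 506.79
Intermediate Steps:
q = 91/8 (q = 9*(1/24) - 11*(-1) = 3/8 + 11 = 91/8 ≈ 11.375)
56 + (-78/q - 1/d)*(-66) = 56 + (-78/91/8 - 1/(-37))*(-66) = 56 + (-78*8/91 - 1*(-1/37))*(-66) = 56 + (-48/7 + 1/37)*(-66) = 56 - 1769/259*(-66) = 56 + 116754/259 = 131258/259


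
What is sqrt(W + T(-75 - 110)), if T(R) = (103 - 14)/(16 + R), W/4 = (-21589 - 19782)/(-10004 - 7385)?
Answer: 5*sqrt(18376121363)/226057 ≈ 2.9983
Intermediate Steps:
W = 165484/17389 (W = 4*((-21589 - 19782)/(-10004 - 7385)) = 4*(-41371/(-17389)) = 4*(-41371*(-1/17389)) = 4*(41371/17389) = 165484/17389 ≈ 9.5166)
T(R) = 89/(16 + R)
sqrt(W + T(-75 - 110)) = sqrt(165484/17389 + 89/(16 + (-75 - 110))) = sqrt(165484/17389 + 89/(16 - 185)) = sqrt(165484/17389 + 89/(-169)) = sqrt(165484/17389 + 89*(-1/169)) = sqrt(165484/17389 - 89/169) = sqrt(26419175/2938741) = 5*sqrt(18376121363)/226057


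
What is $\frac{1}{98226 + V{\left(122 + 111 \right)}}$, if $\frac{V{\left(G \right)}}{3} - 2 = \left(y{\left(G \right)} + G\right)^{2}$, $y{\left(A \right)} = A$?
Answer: $\frac{1}{749700} \approx 1.3339 \cdot 10^{-6}$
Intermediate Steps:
$V{\left(G \right)} = 6 + 12 G^{2}$ ($V{\left(G \right)} = 6 + 3 \left(G + G\right)^{2} = 6 + 3 \left(2 G\right)^{2} = 6 + 3 \cdot 4 G^{2} = 6 + 12 G^{2}$)
$\frac{1}{98226 + V{\left(122 + 111 \right)}} = \frac{1}{98226 + \left(6 + 12 \left(122 + 111\right)^{2}\right)} = \frac{1}{98226 + \left(6 + 12 \cdot 233^{2}\right)} = \frac{1}{98226 + \left(6 + 12 \cdot 54289\right)} = \frac{1}{98226 + \left(6 + 651468\right)} = \frac{1}{98226 + 651474} = \frac{1}{749700}$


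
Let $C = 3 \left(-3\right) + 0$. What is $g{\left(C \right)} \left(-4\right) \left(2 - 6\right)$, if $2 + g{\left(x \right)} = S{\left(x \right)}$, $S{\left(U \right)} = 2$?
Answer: $0$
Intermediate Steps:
$C = -9$ ($C = -9 + 0 = -9$)
$g{\left(x \right)} = 0$ ($g{\left(x \right)} = -2 + 2 = 0$)
$g{\left(C \right)} \left(-4\right) \left(2 - 6\right) = 0 \left(-4\right) \left(2 - 6\right) = 0 \left(2 - 6\right) = 0 \left(-4\right) = 0$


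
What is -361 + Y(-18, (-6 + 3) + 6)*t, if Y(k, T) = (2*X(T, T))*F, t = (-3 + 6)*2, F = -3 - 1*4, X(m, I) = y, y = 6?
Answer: -865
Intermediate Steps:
X(m, I) = 6
F = -7 (F = -3 - 4 = -7)
t = 6 (t = 3*2 = 6)
Y(k, T) = -84 (Y(k, T) = (2*6)*(-7) = 12*(-7) = -84)
-361 + Y(-18, (-6 + 3) + 6)*t = -361 - 84*6 = -361 - 504 = -865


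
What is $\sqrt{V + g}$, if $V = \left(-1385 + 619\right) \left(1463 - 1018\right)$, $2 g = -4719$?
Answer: $\frac{i \sqrt{1372918}}{2} \approx 585.86 i$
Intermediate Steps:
$g = - \frac{4719}{2}$ ($g = \frac{1}{2} \left(-4719\right) = - \frac{4719}{2} \approx -2359.5$)
$V = -340870$ ($V = \left(-766\right) 445 = -340870$)
$\sqrt{V + g} = \sqrt{-340870 - \frac{4719}{2}} = \sqrt{- \frac{686459}{2}} = \frac{i \sqrt{1372918}}{2}$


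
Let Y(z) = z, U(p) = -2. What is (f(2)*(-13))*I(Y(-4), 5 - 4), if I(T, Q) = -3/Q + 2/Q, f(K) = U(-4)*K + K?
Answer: -26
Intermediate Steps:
f(K) = -K (f(K) = -2*K + K = -K)
I(T, Q) = -1/Q
(f(2)*(-13))*I(Y(-4), 5 - 4) = (-1*2*(-13))*(-1/(5 - 4)) = (-2*(-13))*(-1/1) = 26*(-1*1) = 26*(-1) = -26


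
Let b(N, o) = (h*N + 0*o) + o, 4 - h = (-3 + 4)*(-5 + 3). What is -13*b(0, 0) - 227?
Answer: -227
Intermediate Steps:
h = 6 (h = 4 - (-3 + 4)*(-5 + 3) = 4 - (-2) = 4 - 1*(-2) = 4 + 2 = 6)
b(N, o) = o + 6*N (b(N, o) = (6*N + 0*o) + o = (6*N + 0) + o = 6*N + o = o + 6*N)
-13*b(0, 0) - 227 = -13*(0 + 6*0) - 227 = -13*(0 + 0) - 227 = -13*0 - 227 = 0 - 227 = -227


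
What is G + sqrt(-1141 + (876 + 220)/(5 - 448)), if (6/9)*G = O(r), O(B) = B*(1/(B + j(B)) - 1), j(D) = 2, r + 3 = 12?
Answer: -135/11 + I*sqrt(224405637)/443 ≈ -12.273 + 33.815*I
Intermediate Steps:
r = 9 (r = -3 + 12 = 9)
O(B) = B*(-1 + 1/(2 + B)) (O(B) = B*(1/(B + 2) - 1) = B*(1/(2 + B) - 1) = B*(-1 + 1/(2 + B)))
G = -135/11 (G = 3*(-1*9*(1 + 9)/(2 + 9))/2 = 3*(-1*9*10/11)/2 = 3*(-1*9*1/11*10)/2 = (3/2)*(-90/11) = -135/11 ≈ -12.273)
G + sqrt(-1141 + (876 + 220)/(5 - 448)) = -135/11 + sqrt(-1141 + (876 + 220)/(5 - 448)) = -135/11 + sqrt(-1141 + 1096/(-443)) = -135/11 + sqrt(-1141 + 1096*(-1/443)) = -135/11 + sqrt(-1141 - 1096/443) = -135/11 + sqrt(-506559/443) = -135/11 + I*sqrt(224405637)/443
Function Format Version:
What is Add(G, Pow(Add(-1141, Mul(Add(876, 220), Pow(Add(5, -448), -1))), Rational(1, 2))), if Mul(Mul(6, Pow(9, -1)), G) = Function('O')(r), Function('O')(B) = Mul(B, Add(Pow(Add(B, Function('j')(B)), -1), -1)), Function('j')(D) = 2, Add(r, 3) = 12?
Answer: Add(Rational(-135, 11), Mul(Rational(1, 443), I, Pow(224405637, Rational(1, 2)))) ≈ Add(-12.273, Mul(33.815, I))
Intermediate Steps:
r = 9 (r = Add(-3, 12) = 9)
Function('O')(B) = Mul(B, Add(-1, Pow(Add(2, B), -1))) (Function('O')(B) = Mul(B, Add(Pow(Add(B, 2), -1), -1)) = Mul(B, Add(Pow(Add(2, B), -1), -1)) = Mul(B, Add(-1, Pow(Add(2, B), -1))))
G = Rational(-135, 11) (G = Mul(Rational(3, 2), Mul(-1, 9, Pow(Add(2, 9), -1), Add(1, 9))) = Mul(Rational(3, 2), Mul(-1, 9, Pow(11, -1), 10)) = Mul(Rational(3, 2), Mul(-1, 9, Rational(1, 11), 10)) = Mul(Rational(3, 2), Rational(-90, 11)) = Rational(-135, 11) ≈ -12.273)
Add(G, Pow(Add(-1141, Mul(Add(876, 220), Pow(Add(5, -448), -1))), Rational(1, 2))) = Add(Rational(-135, 11), Pow(Add(-1141, Mul(Add(876, 220), Pow(Add(5, -448), -1))), Rational(1, 2))) = Add(Rational(-135, 11), Pow(Add(-1141, Mul(1096, Pow(-443, -1))), Rational(1, 2))) = Add(Rational(-135, 11), Pow(Add(-1141, Mul(1096, Rational(-1, 443))), Rational(1, 2))) = Add(Rational(-135, 11), Pow(Add(-1141, Rational(-1096, 443)), Rational(1, 2))) = Add(Rational(-135, 11), Pow(Rational(-506559, 443), Rational(1, 2))) = Add(Rational(-135, 11), Mul(Rational(1, 443), I, Pow(224405637, Rational(1, 2))))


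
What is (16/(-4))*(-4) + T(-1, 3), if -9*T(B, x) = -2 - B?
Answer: 145/9 ≈ 16.111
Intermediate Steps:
T(B, x) = 2/9 + B/9 (T(B, x) = -(-2 - B)/9 = 2/9 + B/9)
(16/(-4))*(-4) + T(-1, 3) = (16/(-4))*(-4) + (2/9 + (⅑)*(-1)) = (16*(-¼))*(-4) + (2/9 - ⅑) = -4*(-4) + ⅑ = 16 + ⅑ = 145/9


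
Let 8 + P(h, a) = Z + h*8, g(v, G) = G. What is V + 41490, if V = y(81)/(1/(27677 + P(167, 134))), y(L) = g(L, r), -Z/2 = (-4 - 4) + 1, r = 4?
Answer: 157566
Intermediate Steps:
Z = 14 (Z = -2*((-4 - 4) + 1) = -2*(-8 + 1) = -2*(-7) = 14)
y(L) = 4
P(h, a) = 6 + 8*h (P(h, a) = -8 + (14 + h*8) = -8 + (14 + 8*h) = 6 + 8*h)
V = 116076 (V = 4/(1/(27677 + (6 + 8*167))) = 4/(1/(27677 + (6 + 1336))) = 4/(1/(27677 + 1342)) = 4/(1/29019) = 4*29019 = 116076)
V + 41490 = 116076 + 41490 = 157566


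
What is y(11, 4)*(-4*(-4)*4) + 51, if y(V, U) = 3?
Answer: 243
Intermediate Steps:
y(11, 4)*(-4*(-4)*4) + 51 = 3*(-4*(-4)*4) + 51 = 3*(16*4) + 51 = 3*64 + 51 = 192 + 51 = 243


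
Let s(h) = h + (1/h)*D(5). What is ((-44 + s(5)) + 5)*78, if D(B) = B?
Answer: -2574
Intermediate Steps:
s(h) = h + 5/h (s(h) = h + (1/h)*5 = h + 5/h)
((-44 + s(5)) + 5)*78 = ((-44 + (5 + 5/5)) + 5)*78 = ((-44 + (5 + 5*(⅕))) + 5)*78 = ((-44 + (5 + 1)) + 5)*78 = ((-44 + 6) + 5)*78 = (-38 + 5)*78 = -33*78 = -2574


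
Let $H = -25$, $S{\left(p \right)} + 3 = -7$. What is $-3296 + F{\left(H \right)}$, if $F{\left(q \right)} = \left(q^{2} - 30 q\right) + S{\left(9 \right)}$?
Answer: $-1931$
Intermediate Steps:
$S{\left(p \right)} = -10$ ($S{\left(p \right)} = -3 - 7 = -10$)
$F{\left(q \right)} = -10 + q^{2} - 30 q$ ($F{\left(q \right)} = \left(q^{2} - 30 q\right) - 10 = -10 + q^{2} - 30 q$)
$-3296 + F{\left(H \right)} = -3296 - \left(-740 - 625\right) = -3296 + \left(-10 + 625 + 750\right) = -3296 + 1365 = -1931$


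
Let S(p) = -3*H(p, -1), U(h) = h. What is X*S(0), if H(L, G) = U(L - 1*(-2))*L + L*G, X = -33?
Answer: 0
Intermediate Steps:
H(L, G) = G*L + L*(2 + L) (H(L, G) = (L - 1*(-2))*L + L*G = (L + 2)*L + G*L = (2 + L)*L + G*L = L*(2 + L) + G*L = G*L + L*(2 + L))
S(p) = -3*p*(1 + p) (S(p) = -3*p*(2 - 1 + p) = -3*p*(1 + p))
X*S(0) = -(-99)*0*(1 + 0) = -(-99)*0 = -33*0 = 0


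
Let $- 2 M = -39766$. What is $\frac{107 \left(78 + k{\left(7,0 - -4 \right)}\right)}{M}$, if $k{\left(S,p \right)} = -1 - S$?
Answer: $\frac{7490}{19883} \approx 0.3767$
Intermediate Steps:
$M = 19883$ ($M = \left(- \frac{1}{2}\right) \left(-39766\right) = 19883$)
$\frac{107 \left(78 + k{\left(7,0 - -4 \right)}\right)}{M} = \frac{107 \left(78 - 8\right)}{19883} = 107 \left(78 - 8\right) \frac{1}{19883} = 107 \cdot 70 \cdot \frac{1}{19883} = 7490 \cdot \frac{1}{19883} = \frac{7490}{19883}$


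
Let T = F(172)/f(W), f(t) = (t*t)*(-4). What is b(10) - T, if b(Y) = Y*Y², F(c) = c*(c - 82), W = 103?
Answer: 10612870/10609 ≈ 1000.4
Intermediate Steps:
f(t) = -4*t² (f(t) = t²*(-4) = -4*t²)
F(c) = c*(-82 + c)
b(Y) = Y³
T = -3870/10609 (T = (172*(-82 + 172))/((-4*103²)) = (172*90)/((-4*10609)) = 15480/(-42436) = 15480*(-1/42436) = -3870/10609 ≈ -0.36478)
b(10) - T = 10³ - 1*(-3870/10609) = 1000 + 3870/10609 = 10612870/10609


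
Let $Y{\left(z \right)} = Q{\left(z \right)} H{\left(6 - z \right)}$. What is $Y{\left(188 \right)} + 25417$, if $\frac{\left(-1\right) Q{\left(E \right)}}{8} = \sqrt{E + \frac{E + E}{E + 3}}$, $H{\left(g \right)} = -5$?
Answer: $25417 + \frac{80 \sqrt{1732561}}{191} \approx 25968.0$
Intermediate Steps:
$Q{\left(E \right)} = - 8 \sqrt{E + \frac{2 E}{3 + E}}$ ($Q{\left(E \right)} = - 8 \sqrt{E + \frac{E + E}{E + 3}} = - 8 \sqrt{E + \frac{2 E}{3 + E}}$)
$Y{\left(z \right)} = 40 \sqrt{\frac{z \left(5 + z\right)}{3 + z}}$ ($Y{\left(z \right)} = - 8 \sqrt{\frac{z \left(5 + z\right)}{3 + z}} \left(-5\right) = 40 \sqrt{\frac{z \left(5 + z\right)}{3 + z}}$)
$Y{\left(188 \right)} + 25417 = 40 \sqrt{\frac{188 \left(5 + 188\right)}{3 + 188}} + 25417 = 40 \sqrt{188 \cdot \frac{1}{191} \cdot 193} + 25417 = 40 \sqrt{\frac{36284}{191}} + 25417 = 40 \frac{2 \sqrt{1732561}}{191} + 25417 = \frac{80 \sqrt{1732561}}{191} + 25417 = 25417 + \frac{80 \sqrt{1732561}}{191}$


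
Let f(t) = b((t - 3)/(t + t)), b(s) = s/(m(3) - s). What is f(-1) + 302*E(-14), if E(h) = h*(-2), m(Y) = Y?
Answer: 8458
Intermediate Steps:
b(s) = s/(3 - s)
E(h) = -2*h
f(t) = -(-3 + t)/(2*t*(-3 + (-3 + t)/(2*t))) (f(t) = -(t - 3)/(t + t)/(-3 + (t - 3)/(t + t)) = -(-3 + t)/((2*t))/(-3 + (-3 + t)/((2*t))) = -(-3 + t)*(1/(2*t))/(-3 + (-3 + t)*(1/(2*t))) = -(-3 + t)/(2*t)/(-3 + (-3 + t)/(2*t)) = -(-3 + t)/(2*t*(-3 + (-3 + t)/(2*t))))
f(-1) + 302*E(-14) = (-3 - 1)/(3 + 5*(-1)) + 302*(-2*(-14)) = -4/(3 - 5) + 302*28 = -4/(-2) + 8456 = -1/2*(-4) + 8456 = 2 + 8456 = 8458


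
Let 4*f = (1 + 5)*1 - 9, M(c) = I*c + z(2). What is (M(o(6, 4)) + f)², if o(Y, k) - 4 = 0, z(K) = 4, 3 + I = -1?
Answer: 2601/16 ≈ 162.56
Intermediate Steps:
I = -4 (I = -3 - 1 = -4)
o(Y, k) = 4 (o(Y, k) = 4 + 0 = 4)
M(c) = 4 - 4*c (M(c) = -4*c + 4 = 4 - 4*c)
f = -¾ (f = ((1 + 5)*1 - 9)/4 = (6*1 - 9)/4 = (6 - 9)/4 = (¼)*(-3) = -¾ ≈ -0.75000)
(M(o(6, 4)) + f)² = ((4 - 4*4) - ¾)² = ((4 - 16) - ¾)² = (-12 - ¾)² = (-51/4)² = 2601/16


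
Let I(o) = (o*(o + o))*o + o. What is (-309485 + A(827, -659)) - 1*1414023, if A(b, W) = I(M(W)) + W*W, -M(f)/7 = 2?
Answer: -1294729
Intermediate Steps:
M(f) = -14 (M(f) = -7*2 = -14)
I(o) = o + 2*o³ (I(o) = (o*(2*o))*o + o = (2*o²)*o + o = 2*o³ + o = o + 2*o³)
A(b, W) = -5502 + W² (A(b, W) = (-14 + 2*(-14)³) + W*W = (-14 + 2*(-2744)) + W² = (-14 - 5488) + W² = -5502 + W²)
(-309485 + A(827, -659)) - 1*1414023 = (-309485 + (-5502 + (-659)²)) - 1*1414023 = (-309485 + (-5502 + 434281)) - 1414023 = (-309485 + 428779) - 1414023 = 119294 - 1414023 = -1294729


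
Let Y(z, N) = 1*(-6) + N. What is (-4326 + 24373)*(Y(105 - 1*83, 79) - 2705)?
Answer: -52763704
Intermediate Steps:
Y(z, N) = -6 + N
(-4326 + 24373)*(Y(105 - 1*83, 79) - 2705) = (-4326 + 24373)*((-6 + 79) - 2705) = 20047*(73 - 2705) = 20047*(-2632) = -52763704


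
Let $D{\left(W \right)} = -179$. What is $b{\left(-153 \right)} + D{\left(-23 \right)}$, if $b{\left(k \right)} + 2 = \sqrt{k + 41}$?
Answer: $-181 + 4 i \sqrt{7} \approx -181.0 + 10.583 i$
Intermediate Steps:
$b{\left(k \right)} = -2 + \sqrt{41 + k}$ ($b{\left(k \right)} = -2 + \sqrt{k + 41} = -2 + \sqrt{41 + k}$)
$b{\left(-153 \right)} + D{\left(-23 \right)} = \left(-2 + \sqrt{41 - 153}\right) - 179 = \left(-2 + \sqrt{-112}\right) - 179 = \left(-2 + 4 i \sqrt{7}\right) - 179 = -181 + 4 i \sqrt{7}$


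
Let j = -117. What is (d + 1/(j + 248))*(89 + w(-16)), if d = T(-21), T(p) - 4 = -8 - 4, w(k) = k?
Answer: -76431/131 ≈ -583.44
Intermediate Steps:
T(p) = -8 (T(p) = 4 + (-8 - 4) = 4 - 12 = -8)
d = -8
(d + 1/(j + 248))*(89 + w(-16)) = (-8 + 1/(-117 + 248))*(89 - 16) = (-8 + 1/131)*73 = -1047/131*73 = -76431/131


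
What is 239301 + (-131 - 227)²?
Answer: 367465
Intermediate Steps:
239301 + (-131 - 227)² = 239301 + (-358)² = 239301 + 128164 = 367465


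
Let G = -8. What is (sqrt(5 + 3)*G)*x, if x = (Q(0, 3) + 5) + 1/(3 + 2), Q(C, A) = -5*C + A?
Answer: -656*sqrt(2)/5 ≈ -185.54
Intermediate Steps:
Q(C, A) = A - 5*C
x = 41/5 (x = ((3 - 5*0) + 5) + 1/(3 + 2) = ((3 + 0) + 5) + 1/5 = (3 + 5) + 1/5 = 8 + 1/5 = 41/5 ≈ 8.2000)
(sqrt(5 + 3)*G)*x = (sqrt(5 + 3)*(-8))*(41/5) = (sqrt(8)*(-8))*(41/5) = ((2*sqrt(2))*(-8))*(41/5) = -16*sqrt(2)*(41/5) = -656*sqrt(2)/5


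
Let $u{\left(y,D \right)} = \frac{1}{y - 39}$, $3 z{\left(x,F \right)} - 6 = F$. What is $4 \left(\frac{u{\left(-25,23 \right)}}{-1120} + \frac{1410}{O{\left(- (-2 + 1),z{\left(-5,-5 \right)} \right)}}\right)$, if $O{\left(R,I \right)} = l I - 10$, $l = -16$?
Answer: $- \frac{151603177}{412160} \approx -367.83$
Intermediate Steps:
$z{\left(x,F \right)} = 2 + \frac{F}{3}$
$u{\left(y,D \right)} = \frac{1}{-39 + y}$
$O{\left(R,I \right)} = -10 - 16 I$ ($O{\left(R,I \right)} = - 16 I - 10 = -10 - 16 I$)
$4 \left(\frac{u{\left(-25,23 \right)}}{-1120} + \frac{1410}{O{\left(- (-2 + 1),z{\left(-5,-5 \right)} \right)}}\right) = 4 \left(\frac{1}{\left(-39 - 25\right) \left(-1120\right)} + \frac{1410}{-10 - 16 \left(2 + \frac{1}{3} \left(-5\right)\right)}\right) = 4 \left(\frac{1}{-64} \left(- \frac{1}{1120}\right) + \frac{1410}{-10 - 16 \left(2 - \frac{5}{3}\right)}\right) = 4 \left(\left(- \frac{1}{64}\right) \left(- \frac{1}{1120}\right) + \frac{1410}{-10 - \frac{16}{3}}\right) = 4 \left(\frac{1}{71680} + \frac{1410}{-10 - \frac{16}{3}}\right) = 4 \left(\frac{1}{71680} + \frac{1410}{- \frac{46}{3}}\right) = 4 \left(\frac{1}{71680} + 1410 \left(- \frac{3}{46}\right)\right) = 4 \left(\frac{1}{71680} - \frac{2115}{23}\right) = 4 \left(- \frac{151603177}{1648640}\right) = - \frac{151603177}{412160}$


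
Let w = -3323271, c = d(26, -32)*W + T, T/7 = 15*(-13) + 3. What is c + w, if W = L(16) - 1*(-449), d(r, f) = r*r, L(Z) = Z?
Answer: -3010275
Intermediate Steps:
T = -1344 (T = 7*(15*(-13) + 3) = 7*(-195 + 3) = 7*(-192) = -1344)
d(r, f) = r**2
W = 465 (W = 16 - 1*(-449) = 16 + 449 = 465)
c = 312996 (c = 26**2*465 - 1344 = 676*465 - 1344 = 314340 - 1344 = 312996)
c + w = 312996 - 3323271 = -3010275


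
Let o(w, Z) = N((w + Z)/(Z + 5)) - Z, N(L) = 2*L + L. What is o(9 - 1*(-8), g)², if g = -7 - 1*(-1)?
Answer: 729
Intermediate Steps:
N(L) = 3*L
g = -6 (g = -7 + 1 = -6)
o(w, Z) = -Z + 3*(Z + w)/(5 + Z) (o(w, Z) = 3*((w + Z)/(Z + 5)) - Z = 3*((Z + w)/(5 + Z)) - Z = 3*(Z + w)/(5 + Z) - Z = -Z + 3*(Z + w)/(5 + Z))
o(9 - 1*(-8), g)² = ((-1*(-6)² - 2*(-6) + 3*(9 - 1*(-8)))/(5 - 6))² = ((-1*36 + 12 + 3*(9 + 8))/(-1))² = (-(-36 + 12 + 3*17))² = (-(-36 + 12 + 51))² = (-1*27)² = (-27)² = 729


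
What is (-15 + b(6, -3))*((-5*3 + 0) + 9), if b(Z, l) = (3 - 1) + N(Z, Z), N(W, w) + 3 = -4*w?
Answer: 240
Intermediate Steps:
N(W, w) = -3 - 4*w
b(Z, l) = -1 - 4*Z (b(Z, l) = (3 - 1) + (-3 - 4*Z) = 2 + (-3 - 4*Z) = -1 - 4*Z)
(-15 + b(6, -3))*((-5*3 + 0) + 9) = (-15 + (-1 - 4*6))*((-5*3 + 0) + 9) = (-15 + (-1 - 24))*((-15 + 0) + 9) = (-15 - 25)*(-15 + 9) = -40*(-6) = 240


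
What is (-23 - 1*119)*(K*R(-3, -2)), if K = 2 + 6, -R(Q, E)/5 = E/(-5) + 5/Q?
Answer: -21584/3 ≈ -7194.7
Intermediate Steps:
R(Q, E) = E - 25/Q (R(Q, E) = -5*(E/(-5) + 5/Q) = -5*(E*(-⅕) + 5/Q) = -5*(-E/5 + 5/Q) = -5*(5/Q - E/5) = E - 25/Q)
K = 8
(-23 - 1*119)*(K*R(-3, -2)) = (-23 - 1*119)*(8*(-2 - 25/(-3))) = (-23 - 119)*(8*(-2 - 25*(-⅓))) = -1136*(-2 + 25/3) = -1136*19/3 = -142*152/3 = -21584/3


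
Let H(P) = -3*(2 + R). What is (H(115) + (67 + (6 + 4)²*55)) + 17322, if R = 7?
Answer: 22862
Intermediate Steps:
H(P) = -27 (H(P) = -3*(2 + 7) = -3*9 = -27)
(H(115) + (67 + (6 + 4)²*55)) + 17322 = (-27 + (67 + (6 + 4)²*55)) + 17322 = (-27 + (67 + 10²*55)) + 17322 = (-27 + (67 + 100*55)) + 17322 = (-27 + (67 + 5500)) + 17322 = (-27 + 5567) + 17322 = 5540 + 17322 = 22862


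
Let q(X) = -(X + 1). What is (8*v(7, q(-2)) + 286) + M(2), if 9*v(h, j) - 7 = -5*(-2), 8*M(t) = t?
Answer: 10849/36 ≈ 301.36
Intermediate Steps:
M(t) = t/8
q(X) = -1 - X (q(X) = -(1 + X) = -1 - X)
v(h, j) = 17/9 (v(h, j) = 7/9 + (-5*(-2))/9 = 7/9 + (1/9)*10 = 7/9 + 10/9 = 17/9)
(8*v(7, q(-2)) + 286) + M(2) = (8*(17/9) + 286) + (1/8)*2 = (136/9 + 286) + 1/4 = 2710/9 + 1/4 = 10849/36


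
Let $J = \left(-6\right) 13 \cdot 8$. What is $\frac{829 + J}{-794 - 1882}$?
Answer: $- \frac{205}{2676} \approx -0.076607$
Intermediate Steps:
$J = -624$ ($J = \left(-78\right) 8 = -624$)
$\frac{829 + J}{-794 - 1882} = \frac{829 - 624}{-794 - 1882} = \frac{205}{-2676} = 205 \left(- \frac{1}{2676}\right) = - \frac{205}{2676}$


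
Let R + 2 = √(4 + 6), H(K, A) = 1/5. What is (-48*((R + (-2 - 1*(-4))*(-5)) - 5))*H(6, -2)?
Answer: 816/5 - 48*√10/5 ≈ 132.84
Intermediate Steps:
H(K, A) = ⅕
R = -2 + √10 (R = -2 + √(4 + 6) = -2 + √10 ≈ 1.1623)
(-48*((R + (-2 - 1*(-4))*(-5)) - 5))*H(6, -2) = -48*(((-2 + √10) + (-2 - 1*(-4))*(-5)) - 5)*(⅕) = -48*(((-2 + √10) + (-2 + 4)*(-5)) - 5)*(⅕) = -48*(((-2 + √10) + 2*(-5)) - 5)*(⅕) = -48*(((-2 + √10) - 10) - 5)*(⅕) = -48*((-12 + √10) - 5)*(⅕) = -48*(-17 + √10)*(⅕) = (816 - 48*√10)*(⅕) = 816/5 - 48*√10/5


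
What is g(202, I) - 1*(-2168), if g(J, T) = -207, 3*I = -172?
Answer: 1961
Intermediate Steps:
I = -172/3 (I = (⅓)*(-172) = -172/3 ≈ -57.333)
g(202, I) - 1*(-2168) = -207 - 1*(-2168) = -207 + 2168 = 1961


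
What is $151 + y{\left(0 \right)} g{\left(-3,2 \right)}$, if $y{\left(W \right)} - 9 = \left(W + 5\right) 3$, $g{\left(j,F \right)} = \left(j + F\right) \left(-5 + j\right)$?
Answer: $343$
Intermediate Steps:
$g{\left(j,F \right)} = \left(-5 + j\right) \left(F + j\right)$ ($g{\left(j,F \right)} = \left(F + j\right) \left(-5 + j\right) = \left(-5 + j\right) \left(F + j\right)$)
$y{\left(W \right)} = 24 + 3 W$ ($y{\left(W \right)} = 9 + \left(W + 5\right) 3 = 9 + \left(5 + W\right) 3 = 9 + \left(15 + 3 W\right) = 24 + 3 W$)
$151 + y{\left(0 \right)} g{\left(-3,2 \right)} = 151 + \left(24 + 3 \cdot 0\right) \left(\left(-3\right)^{2} - 10 - -15 + 2 \left(-3\right)\right) = 151 + \left(24 + 0\right) \left(9 - 10 + 15 - 6\right) = 151 + 24 \cdot 8 = 151 + 192 = 343$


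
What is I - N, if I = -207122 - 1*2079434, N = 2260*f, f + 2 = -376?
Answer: -1432276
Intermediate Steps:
f = -378 (f = -2 - 376 = -378)
N = -854280 (N = 2260*(-378) = -854280)
I = -2286556 (I = -207122 - 2079434 = -2286556)
I - N = -2286556 - 1*(-854280) = -2286556 + 854280 = -1432276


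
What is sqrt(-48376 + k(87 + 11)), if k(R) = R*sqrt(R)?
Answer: sqrt(-48376 + 686*sqrt(2)) ≈ 217.73*I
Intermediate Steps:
k(R) = R**(3/2)
sqrt(-48376 + k(87 + 11)) = sqrt(-48376 + (87 + 11)**(3/2)) = sqrt(-48376 + 98**(3/2)) = sqrt(-48376 + 686*sqrt(2))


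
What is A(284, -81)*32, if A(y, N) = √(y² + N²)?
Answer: 32*√87217 ≈ 9450.4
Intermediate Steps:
A(y, N) = √(N² + y²)
A(284, -81)*32 = √((-81)² + 284²)*32 = √(6561 + 80656)*32 = √87217*32 = 32*√87217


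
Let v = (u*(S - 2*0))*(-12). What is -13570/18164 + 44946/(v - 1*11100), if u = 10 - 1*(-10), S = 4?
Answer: -6805926/1521235 ≈ -4.4739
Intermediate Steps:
u = 20 (u = 10 + 10 = 20)
v = -960 (v = (20*(4 - 2*0))*(-12) = (20*(4 + 0))*(-12) = (20*4)*(-12) = 80*(-12) = -960)
-13570/18164 + 44946/(v - 1*11100) = -13570/18164 + 44946/(-960 - 1*11100) = -13570*1/18164 + 44946/(-960 - 11100) = -6785/9082 + 44946/(-12060) = -6785/9082 + 44946*(-1/12060) = -6785/9082 - 2497/670 = -6805926/1521235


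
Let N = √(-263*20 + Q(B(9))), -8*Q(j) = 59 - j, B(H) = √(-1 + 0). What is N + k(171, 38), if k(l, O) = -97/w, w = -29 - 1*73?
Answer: 97/102 + √(-84278 + 2*I)/4 ≈ 0.95184 + 72.577*I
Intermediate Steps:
B(H) = I (B(H) = √(-1) = I)
Q(j) = -59/8 + j/8 (Q(j) = -(59 - j)/8 = -59/8 + j/8)
N = √(-42139/8 + I/8) (N = √(-263*20 + (-59/8 + I/8)) = √(-5260 + (-59/8 + I/8)) = √(-42139/8 + I/8) ≈ 0.0009 + 72.577*I)
w = -102 (w = -29 - 73 = -102)
k(l, O) = 97/102 (k(l, O) = -97/(-102) = -97*(-1/102) = 97/102)
N + k(171, 38) = √(-84278 + 2*I)/4 + 97/102 = 97/102 + √(-84278 + 2*I)/4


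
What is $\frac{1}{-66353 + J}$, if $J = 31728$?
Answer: $- \frac{1}{34625} \approx -2.8881 \cdot 10^{-5}$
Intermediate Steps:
$\frac{1}{-66353 + J} = \frac{1}{-66353 + 31728} = \frac{1}{-34625} = - \frac{1}{34625}$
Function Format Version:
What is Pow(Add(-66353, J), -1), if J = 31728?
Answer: Rational(-1, 34625) ≈ -2.8881e-5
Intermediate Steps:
Pow(Add(-66353, J), -1) = Pow(Add(-66353, 31728), -1) = Pow(-34625, -1) = Rational(-1, 34625)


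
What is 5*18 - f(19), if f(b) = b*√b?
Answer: 90 - 19*√19 ≈ 7.1809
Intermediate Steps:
f(b) = b^(3/2)
5*18 - f(19) = 5*18 - 19^(3/2) = 90 - 19*√19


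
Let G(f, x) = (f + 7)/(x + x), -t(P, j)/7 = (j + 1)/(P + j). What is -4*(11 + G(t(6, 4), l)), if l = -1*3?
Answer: -125/3 ≈ -41.667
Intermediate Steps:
t(P, j) = -7*(1 + j)/(P + j) (t(P, j) = -7*(j + 1)/(P + j) = -7*(1 + j)/(P + j))
l = -3
G(f, x) = (7 + f)/(2*x) (G(f, x) = (7 + f)/((2*x)) = (7 + f)*(1/(2*x)) = (7 + f)/(2*x))
-4*(11 + G(t(6, 4), l)) = -4*(11 + (½)*(7 + 7*(-1 - 1*4)/(6 + 4))/(-3)) = -4*(11 + (½)*(-⅓)*(7 + 7*(-1 - 4)/10)) = -4*(11 + (½)*(-⅓)*(7 + 7*(⅒)*(-5))) = -4*(11 + (½)*(-⅓)*(7 - 7/2)) = -4*(11 + (½)*(-⅓)*(7/2)) = -4*(11 - 7/12) = -4*125/12 = -125/3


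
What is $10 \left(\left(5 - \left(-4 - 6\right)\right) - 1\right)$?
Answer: $140$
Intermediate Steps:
$10 \left(\left(5 - \left(-4 - 6\right)\right) - 1\right) = 10 \left(\left(5 - -10\right) - 1\right) = 10 \left(\left(5 + 10\right) - 1\right) = 10 \left(15 - 1\right) = 10 \cdot 14 = 140$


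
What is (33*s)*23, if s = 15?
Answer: 11385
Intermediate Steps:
(33*s)*23 = (33*15)*23 = 495*23 = 11385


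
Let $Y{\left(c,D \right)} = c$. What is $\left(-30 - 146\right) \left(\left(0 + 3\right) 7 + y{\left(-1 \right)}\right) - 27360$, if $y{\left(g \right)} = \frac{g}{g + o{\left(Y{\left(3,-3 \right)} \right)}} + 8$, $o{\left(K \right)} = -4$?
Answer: $- \frac{162496}{5} \approx -32499.0$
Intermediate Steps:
$y{\left(g \right)} = 8 + \frac{g}{-4 + g}$ ($y{\left(g \right)} = \frac{g}{g - 4} + 8 = \frac{g}{-4 + g} + 8 = 8 + \frac{g}{-4 + g}$)
$\left(-30 - 146\right) \left(\left(0 + 3\right) 7 + y{\left(-1 \right)}\right) - 27360 = \left(-30 - 146\right) \left(\left(0 + 3\right) 7 + \frac{-32 + 9 \left(-1\right)}{-4 - 1}\right) - 27360 = - 176 \left(3 \cdot 7 + \frac{-32 - 9}{-5}\right) - 27360 = - 176 \left(21 - - \frac{41}{5}\right) - 27360 = - 176 \left(21 + \frac{41}{5}\right) - 27360 = \left(-176\right) \frac{146}{5} - 27360 = - \frac{25696}{5} - 27360 = - \frac{162496}{5}$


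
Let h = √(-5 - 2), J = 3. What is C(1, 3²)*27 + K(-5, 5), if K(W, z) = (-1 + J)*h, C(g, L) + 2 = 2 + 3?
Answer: 81 + 2*I*√7 ≈ 81.0 + 5.2915*I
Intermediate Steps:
h = I*√7 (h = √(-7) = I*√7 ≈ 2.6458*I)
C(g, L) = 3 (C(g, L) = -2 + (2 + 3) = -2 + 5 = 3)
K(W, z) = 2*I*√7 (K(W, z) = (-1 + 3)*(I*√7) = 2*(I*√7) = 2*I*√7)
C(1, 3²)*27 + K(-5, 5) = 3*27 + 2*I*√7 = 81 + 2*I*√7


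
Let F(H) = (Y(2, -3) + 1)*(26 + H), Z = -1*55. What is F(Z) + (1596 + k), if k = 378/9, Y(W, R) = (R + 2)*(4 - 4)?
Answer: 1609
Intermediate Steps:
Z = -55
Y(W, R) = 0 (Y(W, R) = (2 + R)*0 = 0)
k = 42 (k = 378*(⅑) = 42)
F(H) = 26 + H (F(H) = (0 + 1)*(26 + H) = 1*(26 + H) = 26 + H)
F(Z) + (1596 + k) = (26 - 55) + (1596 + 42) = -29 + 1638 = 1609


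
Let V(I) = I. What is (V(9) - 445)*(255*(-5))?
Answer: 555900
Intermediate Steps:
(V(9) - 445)*(255*(-5)) = (9 - 445)*(255*(-5)) = -436*(-1275) = 555900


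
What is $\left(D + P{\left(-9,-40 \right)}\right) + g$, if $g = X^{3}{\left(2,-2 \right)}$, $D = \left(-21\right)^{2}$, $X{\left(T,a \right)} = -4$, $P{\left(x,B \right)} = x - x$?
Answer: $377$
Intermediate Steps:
$P{\left(x,B \right)} = 0$
$D = 441$
$g = -64$ ($g = \left(-4\right)^{3} = -64$)
$\left(D + P{\left(-9,-40 \right)}\right) + g = \left(441 + 0\right) - 64 = 441 - 64 = 377$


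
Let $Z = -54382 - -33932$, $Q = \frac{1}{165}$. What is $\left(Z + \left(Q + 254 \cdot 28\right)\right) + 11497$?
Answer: $- \frac{303764}{165} \approx -1841.0$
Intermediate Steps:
$Q = \frac{1}{165} \approx 0.0060606$
$Z = -20450$ ($Z = -54382 + 33932 = -20450$)
$\left(Z + \left(Q + 254 \cdot 28\right)\right) + 11497 = \left(-20450 + \left(\frac{1}{165} + 254 \cdot 28\right)\right) + 11497 = \left(-20450 + \left(\frac{1}{165} + 7112\right)\right) + 11497 = \left(-20450 + \frac{1173481}{165}\right) + 11497 = - \frac{2200769}{165} + 11497 = - \frac{303764}{165}$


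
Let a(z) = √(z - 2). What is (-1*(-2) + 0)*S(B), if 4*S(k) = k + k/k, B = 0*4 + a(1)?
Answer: ½ + I/2 ≈ 0.5 + 0.5*I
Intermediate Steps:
a(z) = √(-2 + z)
B = I (B = 0*4 + √(-2 + 1) = 0 + √(-1) = 0 + I = I ≈ 1.0*I)
S(k) = ¼ + k/4 (S(k) = (k + k/k)/4 = (k + 1)/4 = (1 + k)/4 = ¼ + k/4)
(-1*(-2) + 0)*S(B) = (-1*(-2) + 0)*(¼ + I/4) = (2 + 0)*(¼ + I/4) = 2*(¼ + I/4) = ½ + I/2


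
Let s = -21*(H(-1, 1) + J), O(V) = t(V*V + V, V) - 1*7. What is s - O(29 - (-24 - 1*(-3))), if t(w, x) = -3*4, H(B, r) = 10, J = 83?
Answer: -1934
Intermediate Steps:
t(w, x) = -12
O(V) = -19 (O(V) = -12 - 1*7 = -12 - 7 = -19)
s = -1953 (s = -21*(10 + 83) = -21*93 = -1953)
s - O(29 - (-24 - 1*(-3))) = -1953 - 1*(-19) = -1953 + 19 = -1934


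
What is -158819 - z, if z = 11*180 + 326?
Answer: -161125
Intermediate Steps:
z = 2306 (z = 1980 + 326 = 2306)
-158819 - z = -158819 - 1*2306 = -158819 - 2306 = -161125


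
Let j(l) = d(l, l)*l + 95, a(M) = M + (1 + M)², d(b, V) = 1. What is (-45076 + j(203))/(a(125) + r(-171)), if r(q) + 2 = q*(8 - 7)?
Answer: -7463/2638 ≈ -2.8290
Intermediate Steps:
r(q) = -2 + q (r(q) = -2 + q*(8 - 7) = -2 + q*1 = -2 + q)
j(l) = 95 + l (j(l) = 1*l + 95 = l + 95 = 95 + l)
(-45076 + j(203))/(a(125) + r(-171)) = (-45076 + (95 + 203))/((125 + (1 + 125)²) + (-2 - 171)) = (-45076 + 298)/((125 + 126²) - 173) = -44778/((125 + 15876) - 173) = -44778/(16001 - 173) = -44778/15828 = -44778*1/15828 = -7463/2638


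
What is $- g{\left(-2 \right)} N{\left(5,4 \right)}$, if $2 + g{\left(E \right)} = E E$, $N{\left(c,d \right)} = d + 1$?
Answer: $-10$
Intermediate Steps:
$N{\left(c,d \right)} = 1 + d$
$g{\left(E \right)} = -2 + E^{2}$ ($g{\left(E \right)} = -2 + E E = -2 + E^{2}$)
$- g{\left(-2 \right)} N{\left(5,4 \right)} = - (-2 + \left(-2\right)^{2}) \left(1 + 4\right) = - (-2 + 4) 5 = \left(-1\right) 2 \cdot 5 = \left(-2\right) 5 = -10$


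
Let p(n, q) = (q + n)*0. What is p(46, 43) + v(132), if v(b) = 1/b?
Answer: 1/132 ≈ 0.0075758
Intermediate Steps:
p(n, q) = 0 (p(n, q) = (n + q)*0 = 0)
p(46, 43) + v(132) = 0 + 1/132 = 1/132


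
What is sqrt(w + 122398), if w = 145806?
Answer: 2*sqrt(67051) ≈ 517.88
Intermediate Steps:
sqrt(w + 122398) = sqrt(145806 + 122398) = sqrt(268204) = 2*sqrt(67051)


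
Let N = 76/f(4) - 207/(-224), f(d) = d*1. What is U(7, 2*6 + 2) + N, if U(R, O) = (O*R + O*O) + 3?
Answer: 70991/224 ≈ 316.92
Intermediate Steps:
f(d) = d
U(R, O) = 3 + O² + O*R (U(R, O) = (O*R + O²) + 3 = (O² + O*R) + 3 = 3 + O² + O*R)
N = 4463/224 (N = 76/4 - 207/(-224) = 76*(¼) - 207*(-1/224) = 19 + 207/224 = 4463/224 ≈ 19.924)
U(7, 2*6 + 2) + N = (3 + (2*6 + 2)² + (2*6 + 2)*7) + 4463/224 = (3 + (12 + 2)² + (12 + 2)*7) + 4463/224 = (3 + 14² + 14*7) + 4463/224 = (3 + 196 + 98) + 4463/224 = 297 + 4463/224 = 70991/224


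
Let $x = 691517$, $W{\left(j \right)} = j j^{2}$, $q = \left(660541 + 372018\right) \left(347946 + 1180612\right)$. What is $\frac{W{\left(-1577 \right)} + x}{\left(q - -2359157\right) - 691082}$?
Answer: $- \frac{3921195516}{1578327987997} \approx -0.0024844$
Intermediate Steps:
$q = 1578326319922$ ($q = 1032559 \cdot 1528558 = 1578326319922$)
$W{\left(j \right)} = j^{3}$
$\frac{W{\left(-1577 \right)} + x}{\left(q - -2359157\right) - 691082} = \frac{\left(-1577\right)^{3} + 691517}{\left(1578326319922 - -2359157\right) - 691082} = \frac{-3921887033 + 691517}{\left(1578326319922 + 2359157\right) - 691082} = - \frac{3921195516}{1578328679079 - 691082} = - \frac{3921195516}{1578327987997}$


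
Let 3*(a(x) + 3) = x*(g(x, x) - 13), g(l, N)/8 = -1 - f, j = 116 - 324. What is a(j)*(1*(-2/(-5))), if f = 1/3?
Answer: 29482/45 ≈ 655.16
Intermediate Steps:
f = ⅓ ≈ 0.33333
j = -208
g(l, N) = -32/3 (g(l, N) = 8*(-1 - 1*⅓) = 8*(-1 - ⅓) = 8*(-4/3) = -32/3)
a(x) = -3 - 71*x/9 (a(x) = -3 + (x*(-32/3 - 13))/3 = -3 + (x*(-71/3))/3 = -3 + (-71*x/3)/3 = -3 - 71*x/9)
a(j)*(1*(-2/(-5))) = (-3 - 71/9*(-208))*(1*(-2/(-5))) = (-3 + 14768/9)*(1*(-2*(-⅕))) = 14741*(1*(⅖))/9 = (14741/9)*(⅖) = 29482/45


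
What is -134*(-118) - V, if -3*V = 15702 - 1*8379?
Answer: 18253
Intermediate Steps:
V = -2441 (V = -(15702 - 1*8379)/3 = -(15702 - 8379)/3 = -1/3*7323 = -2441)
-134*(-118) - V = -134*(-118) - 1*(-2441) = 15812 + 2441 = 18253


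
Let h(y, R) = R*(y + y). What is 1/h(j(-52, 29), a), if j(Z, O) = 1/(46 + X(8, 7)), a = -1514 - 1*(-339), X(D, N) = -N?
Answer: -39/2350 ≈ -0.016596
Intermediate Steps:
a = -1175 (a = -1514 + 339 = -1175)
j(Z, O) = 1/39 (j(Z, O) = 1/(46 - 1*7) = 1/(46 - 7) = 1/39)
h(y, R) = 2*R*y (h(y, R) = R*(2*y) = 2*R*y)
1/h(j(-52, 29), a) = 1/(2*(-1175)*(1/39)) = 1/(-2350/39) = -39/2350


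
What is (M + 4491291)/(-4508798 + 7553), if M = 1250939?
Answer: -1148446/900249 ≈ -1.2757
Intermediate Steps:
(M + 4491291)/(-4508798 + 7553) = (1250939 + 4491291)/(-4508798 + 7553) = 5742230/(-4501245) = 5742230*(-1/4501245) = -1148446/900249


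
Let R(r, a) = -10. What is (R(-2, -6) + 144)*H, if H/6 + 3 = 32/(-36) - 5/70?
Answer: -66866/21 ≈ -3184.1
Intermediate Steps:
H = -499/21 (H = -18 + 6*(32/(-36) - 5/70) = -18 + 6*(32*(-1/36) - 5*1/70) = -18 + 6*(-8/9 - 1/14) = -18 + 6*(-121/126) = -18 - 121/21 = -499/21 ≈ -23.762)
(R(-2, -6) + 144)*H = (-10 + 144)*(-499/21) = 134*(-499/21) = -66866/21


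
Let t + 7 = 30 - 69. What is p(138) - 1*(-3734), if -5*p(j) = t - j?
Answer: 18854/5 ≈ 3770.8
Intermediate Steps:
t = -46 (t = -7 + (30 - 69) = -7 - 39 = -46)
p(j) = 46/5 + j/5 (p(j) = -(-46 - j)/5 = 46/5 + j/5)
p(138) - 1*(-3734) = (46/5 + (⅕)*138) - 1*(-3734) = (46/5 + 138/5) + 3734 = 184/5 + 3734 = 18854/5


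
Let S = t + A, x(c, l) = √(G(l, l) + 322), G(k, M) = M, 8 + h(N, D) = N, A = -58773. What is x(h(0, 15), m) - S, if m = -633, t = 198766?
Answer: -139993 + I*√311 ≈ -1.3999e+5 + 17.635*I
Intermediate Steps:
h(N, D) = -8 + N
x(c, l) = √(322 + l) (x(c, l) = √(l + 322) = √(322 + l))
S = 139993 (S = 198766 - 58773 = 139993)
x(h(0, 15), m) - S = √(322 - 633) - 1*139993 = √(-311) - 139993 = I*√311 - 139993 = -139993 + I*√311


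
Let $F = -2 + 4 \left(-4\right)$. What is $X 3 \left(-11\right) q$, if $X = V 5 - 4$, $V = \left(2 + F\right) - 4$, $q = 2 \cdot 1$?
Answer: $6864$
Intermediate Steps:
$q = 2$
$F = -18$ ($F = -2 - 16 = -18$)
$V = -20$ ($V = \left(2 - 18\right) - 4 = -16 - 4 = -20$)
$X = -104$ ($X = \left(-20\right) 5 - 4 = -100 - 4 = -104$)
$X 3 \left(-11\right) q = - 104 \cdot 3 \left(-11\right) 2 = - 104 \left(\left(-33\right) 2\right) = \left(-104\right) \left(-66\right) = 6864$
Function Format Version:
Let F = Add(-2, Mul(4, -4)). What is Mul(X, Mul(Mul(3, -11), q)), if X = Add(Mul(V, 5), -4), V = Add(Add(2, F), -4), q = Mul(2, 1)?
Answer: 6864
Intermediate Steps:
q = 2
F = -18 (F = Add(-2, -16) = -18)
V = -20 (V = Add(Add(2, -18), -4) = Add(-16, -4) = -20)
X = -104 (X = Add(Mul(-20, 5), -4) = Add(-100, -4) = -104)
Mul(X, Mul(Mul(3, -11), q)) = Mul(-104, Mul(Mul(3, -11), 2)) = Mul(-104, Mul(-33, 2)) = Mul(-104, -66) = 6864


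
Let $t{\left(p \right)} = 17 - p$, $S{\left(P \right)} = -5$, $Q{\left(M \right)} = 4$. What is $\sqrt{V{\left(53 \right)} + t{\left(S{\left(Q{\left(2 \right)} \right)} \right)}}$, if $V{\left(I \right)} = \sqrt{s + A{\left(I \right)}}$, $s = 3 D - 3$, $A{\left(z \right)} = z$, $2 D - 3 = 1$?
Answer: $\sqrt{22 + 2 \sqrt{14}} \approx 5.4299$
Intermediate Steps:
$D = 2$ ($D = \frac{3}{2} + \frac{1}{2} \cdot 1 = \frac{3}{2} + \frac{1}{2} = 2$)
$s = 3$ ($s = 3 \cdot 2 - 3 = 6 - 3 = 3$)
$V{\left(I \right)} = \sqrt{3 + I}$
$\sqrt{V{\left(53 \right)} + t{\left(S{\left(Q{\left(2 \right)} \right)} \right)}} = \sqrt{\sqrt{3 + 53} + \left(17 - -5\right)} = \sqrt{\sqrt{56} + \left(17 + 5\right)} = \sqrt{2 \sqrt{14} + 22} = \sqrt{22 + 2 \sqrt{14}}$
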